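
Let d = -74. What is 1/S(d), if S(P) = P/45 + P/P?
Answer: -45/29 ≈ -1.5517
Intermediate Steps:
S(P) = 1 + P/45 (S(P) = P*(1/45) + 1 = P/45 + 1 = 1 + P/45)
1/S(d) = 1/(1 + (1/45)*(-74)) = 1/(1 - 74/45) = 1/(-29/45) = -45/29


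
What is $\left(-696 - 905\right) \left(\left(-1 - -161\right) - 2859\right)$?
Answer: $4321099$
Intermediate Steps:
$\left(-696 - 905\right) \left(\left(-1 - -161\right) - 2859\right) = - 1601 \left(\left(-1 + 161\right) - 2859\right) = - 1601 \left(160 - 2859\right) = \left(-1601\right) \left(-2699\right) = 4321099$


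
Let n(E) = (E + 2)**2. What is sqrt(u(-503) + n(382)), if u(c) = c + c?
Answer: 5*sqrt(5858) ≈ 382.69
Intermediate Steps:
u(c) = 2*c
n(E) = (2 + E)**2
sqrt(u(-503) + n(382)) = sqrt(2*(-503) + (2 + 382)**2) = sqrt(-1006 + 384**2) = sqrt(-1006 + 147456) = sqrt(146450) = 5*sqrt(5858)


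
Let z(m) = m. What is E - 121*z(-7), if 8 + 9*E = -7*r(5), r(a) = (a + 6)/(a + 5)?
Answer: 76073/90 ≈ 845.26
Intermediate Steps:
r(a) = (6 + a)/(5 + a)
E = -157/90 (E = -8/9 + (-7*(6 + 5)/(5 + 5))/9 = -8/9 + (-7*11/10)/9 = -8/9 + (⅑)*(-77/10) = -8/9 - 77/90 = -157/90 ≈ -1.7444)
E - 121*z(-7) = -157/90 - 121*(-7) = -157/90 + 847 = 76073/90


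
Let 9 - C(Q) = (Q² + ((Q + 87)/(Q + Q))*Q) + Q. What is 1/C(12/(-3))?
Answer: -2/89 ≈ -0.022472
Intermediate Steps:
C(Q) = -69/2 - Q² - 3*Q/2 (C(Q) = 9 - ((Q² + ((Q + 87)/(Q + Q))*Q) + Q) = 9 - ((Q² + ((87 + Q)/((2*Q)))*Q) + Q) = 9 - ((Q² + ((87 + Q)*(1/(2*Q)))*Q) + Q) = 9 - ((Q² + ((87 + Q)/(2*Q))*Q) + Q) = 9 - ((Q² + (87/2 + Q/2)) + Q) = 9 - ((87/2 + Q² + Q/2) + Q) = 9 - (87/2 + Q² + 3*Q/2) = 9 + (-87/2 - Q² - 3*Q/2) = -69/2 - Q² - 3*Q/2)
1/C(12/(-3)) = 1/(-69/2 - (12/(-3))² - 18/(-3)) = 1/(-69/2 - (12*(-⅓))² - 18*(-1)/3) = 1/(-69/2 - 1*(-4)² - 3/2*(-4)) = 1/(-69/2 - 1*16 + 6) = 1/(-69/2 - 16 + 6) = 1/(-89/2) = -2/89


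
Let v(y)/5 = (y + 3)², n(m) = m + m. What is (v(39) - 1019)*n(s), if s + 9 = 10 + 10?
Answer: 171622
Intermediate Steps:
s = 11 (s = -9 + (10 + 10) = -9 + 20 = 11)
n(m) = 2*m
v(y) = 5*(3 + y)² (v(y) = 5*(y + 3)² = 5*(3 + y)²)
(v(39) - 1019)*n(s) = (5*(3 + 39)² - 1019)*(2*11) = (5*42² - 1019)*22 = (5*1764 - 1019)*22 = (8820 - 1019)*22 = 7801*22 = 171622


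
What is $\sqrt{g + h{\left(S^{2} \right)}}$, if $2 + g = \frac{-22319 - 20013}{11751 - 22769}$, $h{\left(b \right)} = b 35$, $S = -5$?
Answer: $\frac{\sqrt{26611351207}}{5509} \approx 29.612$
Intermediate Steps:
$h{\left(b \right)} = 35 b$
$g = \frac{10148}{5509}$ ($g = -2 + \frac{-22319 - 20013}{11751 - 22769} = -2 - \frac{42332}{-11018} = -2 - - \frac{21166}{5509} = -2 + \frac{21166}{5509} = \frac{10148}{5509} \approx 1.8421$)
$\sqrt{g + h{\left(S^{2} \right)}} = \sqrt{\frac{10148}{5509} + 35 \left(-5\right)^{2}} = \sqrt{\frac{10148}{5509} + 35 \cdot 25} = \sqrt{\frac{10148}{5509} + 875} = \sqrt{\frac{4830523}{5509}} = \frac{\sqrt{26611351207}}{5509}$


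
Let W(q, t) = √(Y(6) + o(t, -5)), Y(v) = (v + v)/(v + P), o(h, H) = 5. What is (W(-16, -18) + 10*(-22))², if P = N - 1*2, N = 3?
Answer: (1540 - √329)²/49 ≈ 47267.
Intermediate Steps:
P = 1 (P = 3 - 1*2 = 3 - 2 = 1)
Y(v) = 2*v/(1 + v) (Y(v) = (v + v)/(v + 1) = (2*v)/(1 + v) = 2*v/(1 + v))
W(q, t) = √329/7 (W(q, t) = √(2*6/(1 + 6) + 5) = √(2*6/7 + 5) = √(2*6*(⅐) + 5) = √(12/7 + 5) = √(47/7) = √329/7)
(W(-16, -18) + 10*(-22))² = (√329/7 + 10*(-22))² = (√329/7 - 220)² = (-220 + √329/7)²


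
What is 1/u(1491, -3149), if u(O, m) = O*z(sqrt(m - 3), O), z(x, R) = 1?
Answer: 1/1491 ≈ 0.00067069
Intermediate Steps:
u(O, m) = O (u(O, m) = O*1 = O)
1/u(1491, -3149) = 1/1491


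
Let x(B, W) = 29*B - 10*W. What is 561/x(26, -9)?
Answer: 561/844 ≈ 0.66469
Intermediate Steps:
x(B, W) = -10*W + 29*B
561/x(26, -9) = 561/(-10*(-9) + 29*26) = 561/(90 + 754) = 561/844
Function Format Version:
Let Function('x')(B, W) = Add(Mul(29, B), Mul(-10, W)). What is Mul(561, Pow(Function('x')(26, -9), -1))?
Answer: Rational(561, 844) ≈ 0.66469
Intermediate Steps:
Function('x')(B, W) = Add(Mul(-10, W), Mul(29, B))
Mul(561, Pow(Function('x')(26, -9), -1)) = Mul(561, Pow(Add(Mul(-10, -9), Mul(29, 26)), -1)) = Mul(561, Pow(Add(90, 754), -1)) = Mul(561, Pow(844, -1)) = Mul(561, Rational(1, 844)) = Rational(561, 844)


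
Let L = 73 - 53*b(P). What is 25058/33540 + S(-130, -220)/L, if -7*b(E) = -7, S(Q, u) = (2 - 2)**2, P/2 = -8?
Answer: 12529/16770 ≈ 0.74711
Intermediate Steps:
P = -16 (P = 2*(-8) = -16)
S(Q, u) = 0 (S(Q, u) = 0**2 = 0)
b(E) = 1 (b(E) = -1/7*(-7) = 1)
L = 20 (L = 73 - 53*1 = 73 - 53 = 20)
25058/33540 + S(-130, -220)/L = 25058/33540 + 0/20 = 25058*(1/33540) + 0*(1/20) = 12529/16770 + 0 = 12529/16770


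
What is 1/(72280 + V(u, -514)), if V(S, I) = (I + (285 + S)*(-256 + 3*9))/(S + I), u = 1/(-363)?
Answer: 186583/13510096788 ≈ 1.3811e-5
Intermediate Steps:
u = -1/363 ≈ -0.0027548
V(S, I) = (-65265 + I - 229*S)/(I + S) (V(S, I) = (I + (285 + S)*(-256 + 27))/(I + S) = (I + (285 + S)*(-229))/(I + S) = (I + (-65265 - 229*S))/(I + S) = (-65265 + I - 229*S)/(I + S))
1/(72280 + V(u, -514)) = 1/(72280 + (-65265 - 514 - 229*(-1/363))/(-514 - 1/363)) = 1/(72280 + (-65265 - 514 + 229/363)/(-186583/363)) = 1/(72280 - 363/186583*(-23877548/363)) = 1/(72280 + 23877548/186583) = 1/(13510096788/186583) = 186583/13510096788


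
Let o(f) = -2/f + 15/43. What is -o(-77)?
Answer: -1241/3311 ≈ -0.37481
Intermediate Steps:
o(f) = 15/43 - 2/f (o(f) = -2/f + 15*(1/43) = -2/f + 15/43 = 15/43 - 2/f)
-o(-77) = -(15/43 - 2/(-77)) = -(15/43 - 2*(-1/77)) = -(15/43 + 2/77) = -1*1241/3311 = -1241/3311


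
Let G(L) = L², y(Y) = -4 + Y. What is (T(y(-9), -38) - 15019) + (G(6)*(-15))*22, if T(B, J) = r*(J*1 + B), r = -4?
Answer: -26695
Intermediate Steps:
T(B, J) = -4*B - 4*J (T(B, J) = -4*(J*1 + B) = -4*(J + B) = -4*(B + J) = -4*B - 4*J)
(T(y(-9), -38) - 15019) + (G(6)*(-15))*22 = ((-4*(-4 - 9) - 4*(-38)) - 15019) + (6²*(-15))*22 = ((-4*(-13) + 152) - 15019) + (36*(-15))*22 = ((52 + 152) - 15019) - 540*22 = (204 - 15019) - 11880 = -14815 - 11880 = -26695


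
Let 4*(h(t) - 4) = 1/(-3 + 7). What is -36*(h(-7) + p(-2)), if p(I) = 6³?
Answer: -31689/4 ≈ -7922.3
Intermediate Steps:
p(I) = 216
h(t) = 65/16 (h(t) = 4 + 1/(4*(-3 + 7)) = 4 + (¼)/4 = 4 + (¼)*(¼) = 4 + 1/16 = 65/16)
-36*(h(-7) + p(-2)) = -36*(65/16 + 216) = -36*3521/16 = -31689/4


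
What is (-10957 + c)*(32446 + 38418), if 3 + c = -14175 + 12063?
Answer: -926334208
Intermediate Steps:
c = -2115 (c = -3 + (-14175 + 12063) = -3 - 2112 = -2115)
(-10957 + c)*(32446 + 38418) = (-10957 - 2115)*(32446 + 38418) = -13072*70864 = -926334208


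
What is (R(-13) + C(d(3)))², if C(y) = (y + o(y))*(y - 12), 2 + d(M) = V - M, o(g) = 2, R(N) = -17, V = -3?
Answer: 10609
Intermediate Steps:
d(M) = -5 - M (d(M) = -2 + (-3 - M) = -5 - M)
C(y) = (-12 + y)*(2 + y) (C(y) = (y + 2)*(y - 12) = (2 + y)*(-12 + y) = (-12 + y)*(2 + y))
(R(-13) + C(d(3)))² = (-17 + (-24 + (-5 - 1*3)² - 10*(-5 - 1*3)))² = (-17 + (-24 + (-5 - 3)² - 10*(-5 - 3)))² = (-17 + (-24 + (-8)² - 10*(-8)))² = (-17 + (-24 + 64 + 80))² = (-17 + 120)² = 103² = 10609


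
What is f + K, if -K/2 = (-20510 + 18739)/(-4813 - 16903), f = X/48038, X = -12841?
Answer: -56125719/130399151 ≈ -0.43041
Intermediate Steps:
f = -12841/48038 ≈ -0.26731
K = -1771/10858 (K = -2*(-20510 + 18739)/(-4813 - 16903) = -(-3542)/(-21716) = -(-3542)*(-1)/21716 = -2*1771/21716 = -1771/10858 ≈ -0.16311)
f + K = -12841/48038 - 1771/10858 = -56125719/130399151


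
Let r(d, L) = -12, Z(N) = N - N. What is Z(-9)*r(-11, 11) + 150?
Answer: 150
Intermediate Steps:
Z(N) = 0
Z(-9)*r(-11, 11) + 150 = 0*(-12) + 150 = 0 + 150 = 150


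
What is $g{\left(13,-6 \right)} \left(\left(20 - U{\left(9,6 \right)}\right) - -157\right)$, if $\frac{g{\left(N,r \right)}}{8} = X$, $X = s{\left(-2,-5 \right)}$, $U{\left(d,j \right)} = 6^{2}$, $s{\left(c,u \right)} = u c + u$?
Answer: $5640$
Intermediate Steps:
$s{\left(c,u \right)} = u + c u$ ($s{\left(c,u \right)} = c u + u = u + c u$)
$U{\left(d,j \right)} = 36$
$X = 5$ ($X = - 5 \left(1 - 2\right) = \left(-5\right) \left(-1\right) = 5$)
$g{\left(N,r \right)} = 40$ ($g{\left(N,r \right)} = 8 \cdot 5 = 40$)
$g{\left(13,-6 \right)} \left(\left(20 - U{\left(9,6 \right)}\right) - -157\right) = 40 \left(\left(20 - 36\right) - -157\right) = 40 \left(\left(20 - 36\right) + 157\right) = 40 \left(-16 + 157\right) = 40 \cdot 141 = 5640$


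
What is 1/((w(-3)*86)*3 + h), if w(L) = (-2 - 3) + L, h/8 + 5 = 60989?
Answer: 1/485808 ≈ 2.0584e-6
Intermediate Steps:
h = 487872 (h = -40 + 8*60989 = -40 + 487912 = 487872)
w(L) = -5 + L
1/((w(-3)*86)*3 + h) = 1/(((-5 - 3)*86)*3 + 487872) = 1/(-8*86*3 + 487872) = 1/(-688*3 + 487872) = 1/(-2064 + 487872) = 1/485808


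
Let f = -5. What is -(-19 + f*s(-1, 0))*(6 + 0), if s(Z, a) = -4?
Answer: -6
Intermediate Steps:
-(-19 + f*s(-1, 0))*(6 + 0) = -(-19 - 5*(-4))*(6 + 0) = -(-19 + 20)*6 = -6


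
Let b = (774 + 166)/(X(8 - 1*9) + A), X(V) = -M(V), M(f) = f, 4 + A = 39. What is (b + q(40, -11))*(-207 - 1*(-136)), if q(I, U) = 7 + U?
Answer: -14129/9 ≈ -1569.9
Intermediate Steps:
A = 35 (A = -4 + 39 = 35)
X(V) = -V
b = 235/9 (b = (774 + 166)/(-(8 - 1*9) + 35) = 940/(-(8 - 9) + 35) = 940/(-1*(-1) + 35) = 940/(1 + 35) = 940/36 = 940*(1/36) = 235/9 ≈ 26.111)
(b + q(40, -11))*(-207 - 1*(-136)) = (235/9 + (7 - 11))*(-207 - 1*(-136)) = (235/9 - 4)*(-207 + 136) = (199/9)*(-71) = -14129/9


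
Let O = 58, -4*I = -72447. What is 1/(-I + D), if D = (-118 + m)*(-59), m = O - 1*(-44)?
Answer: -4/68671 ≈ -5.8249e-5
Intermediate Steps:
I = 72447/4 (I = -¼*(-72447) = 72447/4 ≈ 18112.)
m = 102 (m = 58 - 1*(-44) = 58 + 44 = 102)
D = 944 (D = (-118 + 102)*(-59) = -16*(-59) = 944)
1/(-I + D) = 1/(-1*72447/4 + 944) = 1/(-72447/4 + 944) = 1/(-68671/4) = -4/68671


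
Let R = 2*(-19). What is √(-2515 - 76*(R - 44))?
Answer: 3*√413 ≈ 60.967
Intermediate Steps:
R = -38
√(-2515 - 76*(R - 44)) = √(-2515 - 76*(-38 - 44)) = √(-2515 - 76*(-82)) = √(-2515 + 6232) = √3717 = 3*√413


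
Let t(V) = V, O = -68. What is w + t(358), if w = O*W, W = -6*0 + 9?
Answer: -254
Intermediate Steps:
W = 9 (W = 0 + 9 = 9)
w = -612 (w = -68*9 = -612)
w + t(358) = -612 + 358 = -254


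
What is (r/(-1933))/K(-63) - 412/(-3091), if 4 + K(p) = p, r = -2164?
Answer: 46669608/400318501 ≈ 0.11658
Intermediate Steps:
K(p) = -4 + p
(r/(-1933))/K(-63) - 412/(-3091) = (-2164/(-1933))/(-4 - 63) - 412/(-3091) = -2164*(-1/1933)/(-67) - 412*(-1/3091) = (2164/1933)*(-1/67) + 412/3091 = -2164/129511 + 412/3091 = 46669608/400318501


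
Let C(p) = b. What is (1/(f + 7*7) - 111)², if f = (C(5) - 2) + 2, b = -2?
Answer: 27206656/2209 ≈ 12316.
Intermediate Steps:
C(p) = -2
f = -2 (f = (-2 - 2) + 2 = -4 + 2 = -2)
(1/(f + 7*7) - 111)² = (1/(-2 + 7*7) - 111)² = (1/(-2 + 49) - 111)² = (1/47 - 111)² = (-5216/47)² = 27206656/2209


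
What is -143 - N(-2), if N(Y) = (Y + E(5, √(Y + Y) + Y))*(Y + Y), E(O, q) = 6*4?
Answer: -55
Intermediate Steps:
E(O, q) = 24
N(Y) = 2*Y*(24 + Y) (N(Y) = (Y + 24)*(Y + Y) = (24 + Y)*(2*Y) = 2*Y*(24 + Y))
-143 - N(-2) = -143 - 2*(-2)*(24 - 2) = -143 - 2*(-2)*22 = -143 - 1*(-88) = -143 + 88 = -55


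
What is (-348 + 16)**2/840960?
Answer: 6889/52560 ≈ 0.13107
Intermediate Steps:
(-348 + 16)**2/840960 = (-332)**2*(1/840960) = 110224*(1/840960) = 6889/52560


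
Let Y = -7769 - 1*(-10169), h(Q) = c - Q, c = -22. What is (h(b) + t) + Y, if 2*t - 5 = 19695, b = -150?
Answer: 12378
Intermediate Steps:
h(Q) = -22 - Q
t = 9850 (t = 5/2 + (½)*19695 = 5/2 + 19695/2 = 9850)
Y = 2400 (Y = -7769 + 10169 = 2400)
(h(b) + t) + Y = ((-22 - 1*(-150)) + 9850) + 2400 = ((-22 + 150) + 9850) + 2400 = (128 + 9850) + 2400 = 9978 + 2400 = 12378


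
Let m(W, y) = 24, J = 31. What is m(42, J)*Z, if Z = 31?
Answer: 744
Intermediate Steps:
m(42, J)*Z = 24*31 = 744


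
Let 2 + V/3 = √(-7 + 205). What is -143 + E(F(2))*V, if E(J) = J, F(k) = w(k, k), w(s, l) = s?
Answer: -155 + 18*√22 ≈ -70.573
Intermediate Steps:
F(k) = k
V = -6 + 9*√22 (V = -6 + 3*√(-7 + 205) = -6 + 3*√198 = -6 + 3*(3*√22) = -6 + 9*√22 ≈ 36.214)
-143 + E(F(2))*V = -143 + 2*(-6 + 9*√22) = -143 + (-12 + 18*√22) = -155 + 18*√22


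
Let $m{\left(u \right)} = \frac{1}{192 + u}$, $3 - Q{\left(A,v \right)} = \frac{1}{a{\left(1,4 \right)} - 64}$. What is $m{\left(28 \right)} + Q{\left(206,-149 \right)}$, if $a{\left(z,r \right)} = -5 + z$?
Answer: $\frac{2823}{935} \approx 3.0193$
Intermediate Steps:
$Q{\left(A,v \right)} = \frac{205}{68}$ ($Q{\left(A,v \right)} = 3 - \frac{1}{\left(-5 + 1\right) - 64} = 3 - \frac{1}{-4 - 64} = 3 - \frac{1}{-68} = 3 - - \frac{1}{68} = 3 + \frac{1}{68} = \frac{205}{68}$)
$m{\left(28 \right)} + Q{\left(206,-149 \right)} = \frac{1}{192 + 28} + \frac{205}{68} = \frac{1}{220} + \frac{205}{68} = \frac{2823}{935}$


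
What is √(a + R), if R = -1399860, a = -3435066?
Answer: 3*I*√537214 ≈ 2198.8*I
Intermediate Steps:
√(a + R) = √(-3435066 - 1399860) = √(-4834926) = 3*I*√537214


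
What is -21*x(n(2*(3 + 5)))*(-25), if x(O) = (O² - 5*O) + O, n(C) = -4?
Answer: 16800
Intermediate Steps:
x(O) = O² - 4*O
-21*x(n(2*(3 + 5)))*(-25) = -(-84)*(-4 - 4)*(-25) = -(-84)*(-8)*(-25) = -21*32*(-25) = -672*(-25) = 16800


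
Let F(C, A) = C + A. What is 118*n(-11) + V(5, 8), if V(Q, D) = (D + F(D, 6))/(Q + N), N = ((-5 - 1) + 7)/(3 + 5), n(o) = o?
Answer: -53042/41 ≈ -1293.7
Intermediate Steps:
F(C, A) = A + C
N = ⅛ (N = (-6 + 7)/8 = 1*(⅛) = ⅛ ≈ 0.12500)
V(Q, D) = (6 + 2*D)/(⅛ + Q) (V(Q, D) = (D + (6 + D))/(Q + ⅛) = (6 + 2*D)/(⅛ + Q))
118*n(-11) + V(5, 8) = 118*(-11) + 16*(3 + 8)/(1 + 8*5) = -1298 + 16*11/(1 + 40) = -1298 + 16*11/41 = -1298 + 16*(1/41)*11 = -1298 + 176/41 = -53042/41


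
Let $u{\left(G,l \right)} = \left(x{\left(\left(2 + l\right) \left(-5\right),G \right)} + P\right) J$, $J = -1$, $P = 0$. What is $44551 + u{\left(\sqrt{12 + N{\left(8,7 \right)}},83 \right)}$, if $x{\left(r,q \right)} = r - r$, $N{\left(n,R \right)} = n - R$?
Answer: $44551$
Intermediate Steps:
$x{\left(r,q \right)} = 0$
$u{\left(G,l \right)} = 0$ ($u{\left(G,l \right)} = \left(0 + 0\right) \left(-1\right) = 0 \left(-1\right) = 0$)
$44551 + u{\left(\sqrt{12 + N{\left(8,7 \right)}},83 \right)} = 44551 + 0 = 44551$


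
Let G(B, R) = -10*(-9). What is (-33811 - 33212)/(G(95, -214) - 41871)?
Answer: 22341/13927 ≈ 1.6042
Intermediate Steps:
G(B, R) = 90
(-33811 - 33212)/(G(95, -214) - 41871) = (-33811 - 33212)/(90 - 41871) = -67023/(-41781) = -67023*(-1/41781) = 22341/13927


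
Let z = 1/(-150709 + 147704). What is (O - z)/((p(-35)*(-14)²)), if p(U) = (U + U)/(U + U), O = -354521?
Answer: -266333901/147245 ≈ -1808.8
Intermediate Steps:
p(U) = 1 (p(U) = (2*U)/((2*U)) = (2*U)*(1/(2*U)) = 1)
z = -1/3005 (z = 1/(-3005) = -1/3005 ≈ -0.00033278)
(O - z)/((p(-35)*(-14)²)) = (-354521 - 1*(-1/3005))/((1*(-14)²)) = (-354521 + 1/3005)/((1*196)) = -1065335604/3005/196 = -1065335604/3005*1/196 = -266333901/147245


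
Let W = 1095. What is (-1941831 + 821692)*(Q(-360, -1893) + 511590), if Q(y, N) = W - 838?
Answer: -573339786733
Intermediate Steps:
Q(y, N) = 257 (Q(y, N) = 1095 - 838 = 257)
(-1941831 + 821692)*(Q(-360, -1893) + 511590) = (-1941831 + 821692)*(257 + 511590) = -1120139*511847 = -573339786733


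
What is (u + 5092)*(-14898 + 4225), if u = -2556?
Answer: -27066728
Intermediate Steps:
(u + 5092)*(-14898 + 4225) = (-2556 + 5092)*(-14898 + 4225) = 2536*(-10673) = -27066728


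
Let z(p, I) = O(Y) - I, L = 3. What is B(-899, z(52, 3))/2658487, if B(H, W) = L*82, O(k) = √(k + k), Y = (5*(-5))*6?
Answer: 246/2658487 ≈ 9.2534e-5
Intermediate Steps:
Y = -150 (Y = -25*6 = -150)
O(k) = √2*√k (O(k) = √(2*k) = √2*√k)
z(p, I) = -I + 10*I*√3 (z(p, I) = √2*√(-150) - I = √2*(5*I*√6) - I = 10*I*√3 - I = -I + 10*I*√3)
B(H, W) = 246 (B(H, W) = 3*82 = 246)
B(-899, z(52, 3))/2658487 = 246/2658487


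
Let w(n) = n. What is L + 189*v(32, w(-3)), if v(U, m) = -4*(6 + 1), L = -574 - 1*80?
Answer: -5946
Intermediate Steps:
L = -654 (L = -574 - 80 = -654)
v(U, m) = -28 (v(U, m) = -4*7 = -28)
L + 189*v(32, w(-3)) = -654 + 189*(-28) = -654 - 5292 = -5946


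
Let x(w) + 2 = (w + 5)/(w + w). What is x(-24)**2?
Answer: 5929/2304 ≈ 2.5733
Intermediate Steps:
x(w) = -2 + (5 + w)/(2*w) (x(w) = -2 + (w + 5)/(w + w) = -2 + (5 + w)/((2*w)) = -2 + (5 + w)*(1/(2*w)) = -2 + (5 + w)/(2*w))
x(-24)**2 = ((1/2)*(5 - 3*(-24))/(-24))**2 = ((1/2)*(-1/24)*(5 + 72))**2 = ((1/2)*(-1/24)*77)**2 = (-77/48)**2 = 5929/2304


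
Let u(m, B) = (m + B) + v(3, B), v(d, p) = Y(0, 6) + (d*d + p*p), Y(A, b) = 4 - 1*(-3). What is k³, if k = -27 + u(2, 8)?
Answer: 250047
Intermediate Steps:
Y(A, b) = 7 (Y(A, b) = 4 + 3 = 7)
v(d, p) = 7 + d² + p² (v(d, p) = 7 + (d*d + p*p) = 7 + (d² + p²) = 7 + d² + p²)
u(m, B) = 16 + B + m + B² (u(m, B) = (m + B) + (7 + 3² + B²) = (B + m) + (7 + 9 + B²) = (B + m) + (16 + B²) = 16 + B + m + B²)
k = 63 (k = -27 + (16 + 8 + 2 + 8²) = -27 + (16 + 8 + 2 + 64) = -27 + 90 = 63)
k³ = 63³ = 250047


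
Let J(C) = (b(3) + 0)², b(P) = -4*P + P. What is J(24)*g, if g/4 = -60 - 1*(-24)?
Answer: -11664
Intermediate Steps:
g = -144 (g = 4*(-60 - 1*(-24)) = 4*(-60 + 24) = 4*(-36) = -144)
b(P) = -3*P
J(C) = 81 (J(C) = (-3*3 + 0)² = (-9 + 0)² = (-9)² = 81)
J(24)*g = 81*(-144) = -11664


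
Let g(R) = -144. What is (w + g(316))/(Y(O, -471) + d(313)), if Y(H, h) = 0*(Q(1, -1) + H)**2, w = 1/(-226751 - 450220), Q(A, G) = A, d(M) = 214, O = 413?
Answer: -97483825/144871794 ≈ -0.67290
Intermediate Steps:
w = -1/676971 (w = 1/(-676971) = -1/676971 ≈ -1.4772e-6)
Y(H, h) = 0 (Y(H, h) = 0*(1 + H)**2 = 0)
(w + g(316))/(Y(O, -471) + d(313)) = (-1/676971 - 144)/(0 + 214) = -97483825/676971/214 = -97483825/676971*1/214 = -97483825/144871794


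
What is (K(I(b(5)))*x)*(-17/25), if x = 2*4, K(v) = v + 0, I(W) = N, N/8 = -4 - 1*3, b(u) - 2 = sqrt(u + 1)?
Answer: 7616/25 ≈ 304.64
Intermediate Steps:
b(u) = 2 + sqrt(1 + u) (b(u) = 2 + sqrt(u + 1) = 2 + sqrt(1 + u))
N = -56 (N = 8*(-4 - 1*3) = 8*(-4 - 3) = 8*(-7) = -56)
I(W) = -56
K(v) = v
x = 8
(K(I(b(5)))*x)*(-17/25) = (-56*8)*(-17/25) = -(-7616)/25 = -448*(-17/25) = 7616/25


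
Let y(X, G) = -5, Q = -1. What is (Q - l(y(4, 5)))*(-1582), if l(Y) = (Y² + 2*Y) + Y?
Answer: 17402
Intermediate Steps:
l(Y) = Y² + 3*Y
(Q - l(y(4, 5)))*(-1582) = (-1 - (-5)*(3 - 5))*(-1582) = (-1 - (-5)*(-2))*(-1582) = (-1 - 1*10)*(-1582) = (-1 - 10)*(-1582) = -11*(-1582) = 17402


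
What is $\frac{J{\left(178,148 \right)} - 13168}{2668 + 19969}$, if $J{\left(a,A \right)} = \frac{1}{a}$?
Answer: $- \frac{2343903}{4029386} \approx -0.5817$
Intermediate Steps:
$\frac{J{\left(178,148 \right)} - 13168}{2668 + 19969} = \frac{\frac{1}{178} - 13168}{2668 + 19969} = \frac{\frac{1}{178} - 13168}{22637} = \left(- \frac{2343903}{178}\right) \frac{1}{22637} = - \frac{2343903}{4029386}$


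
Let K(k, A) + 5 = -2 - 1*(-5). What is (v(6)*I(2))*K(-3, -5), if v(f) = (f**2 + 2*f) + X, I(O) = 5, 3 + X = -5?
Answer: -400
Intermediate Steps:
X = -8 (X = -3 - 5 = -8)
K(k, A) = -2 (K(k, A) = -5 + (-2 - 1*(-5)) = -5 + (-2 + 5) = -5 + 3 = -2)
v(f) = -8 + f**2 + 2*f (v(f) = (f**2 + 2*f) - 8 = -8 + f**2 + 2*f)
(v(6)*I(2))*K(-3, -5) = ((-8 + 6**2 + 2*6)*5)*(-2) = ((-8 + 36 + 12)*5)*(-2) = (40*5)*(-2) = 200*(-2) = -400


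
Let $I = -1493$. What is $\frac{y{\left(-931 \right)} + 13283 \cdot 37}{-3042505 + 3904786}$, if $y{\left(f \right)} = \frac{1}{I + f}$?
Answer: $\frac{1191325703}{2090169144} \approx 0.56997$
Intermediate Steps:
$y{\left(f \right)} = \frac{1}{-1493 + f}$
$\frac{y{\left(-931 \right)} + 13283 \cdot 37}{-3042505 + 3904786} = \frac{\frac{1}{-1493 - 931} + 13283 \cdot 37}{-3042505 + 3904786} = \frac{\frac{1}{-2424} + 491471}{862281} = \left(- \frac{1}{2424} + 491471\right) \frac{1}{862281} = \frac{1191325703}{2424} \cdot \frac{1}{862281} = \frac{1191325703}{2090169144}$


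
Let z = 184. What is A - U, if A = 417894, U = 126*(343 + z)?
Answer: 351492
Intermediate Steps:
U = 66402 (U = 126*(343 + 184) = 126*527 = 66402)
A - U = 417894 - 1*66402 = 417894 - 66402 = 351492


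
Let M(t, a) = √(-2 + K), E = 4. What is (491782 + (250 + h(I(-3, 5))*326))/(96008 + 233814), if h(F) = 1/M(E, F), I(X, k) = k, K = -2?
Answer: 246016/164911 - 163*I/329822 ≈ 1.4918 - 0.00049421*I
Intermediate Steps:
M(t, a) = 2*I (M(t, a) = √(-2 - 2) = √(-4) = 2*I)
h(F) = -I/2 (h(F) = 1/(2*I) = -I/2)
(491782 + (250 + h(I(-3, 5))*326))/(96008 + 233814) = (491782 + (250 - I/2*326))/(96008 + 233814) = (491782 + (250 - 163*I))/329822 = (492032 - 163*I)*(1/329822) = 246016/164911 - 163*I/329822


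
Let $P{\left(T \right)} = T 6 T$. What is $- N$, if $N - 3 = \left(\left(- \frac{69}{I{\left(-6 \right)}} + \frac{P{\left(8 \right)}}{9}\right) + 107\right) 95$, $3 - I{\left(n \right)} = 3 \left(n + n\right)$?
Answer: $- \frac{548077}{39} \approx -14053.0$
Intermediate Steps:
$I{\left(n \right)} = 3 - 6 n$ ($I{\left(n \right)} = 3 - 3 \left(n + n\right) = 3 - 3 \cdot 2 n = 3 - 6 n$)
$P{\left(T \right)} = 6 T^{2}$ ($P{\left(T \right)} = 6 T T = 6 T^{2}$)
$N = \frac{548077}{39}$ ($N = 3 + \left(\left(- \frac{69}{3 - -36} + \frac{6 \cdot 8^{2}}{9}\right) + 107\right) 95 = 3 + \left(\left(- \frac{69}{3 + 36} + 6 \cdot 64 \cdot \frac{1}{9}\right) + 107\right) 95 = 3 + \left(\left(- \frac{69}{39} + 384 \cdot \frac{1}{9}\right) + 107\right) 95 = 3 + \left(\left(\left(-69\right) \frac{1}{39} + \frac{128}{3}\right) + 107\right) 95 = 3 + \left(\left(- \frac{23}{13} + \frac{128}{3}\right) + 107\right) 95 = 3 + \left(\frac{1595}{39} + 107\right) 95 = 3 + \frac{5768}{39} \cdot 95 = 3 + \frac{547960}{39} = \frac{548077}{39} \approx 14053.0$)
$- N = \left(-1\right) \frac{548077}{39} = - \frac{548077}{39}$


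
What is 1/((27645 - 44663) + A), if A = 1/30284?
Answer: -30284/515373111 ≈ -5.8761e-5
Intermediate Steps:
A = 1/30284 ≈ 3.3021e-5
1/((27645 - 44663) + A) = 1/((27645 - 44663) + 1/30284) = 1/(-17018 + 1/30284) = 1/(-515373111/30284) = -30284/515373111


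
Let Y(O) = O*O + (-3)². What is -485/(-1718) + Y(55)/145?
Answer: 5282737/249110 ≈ 21.206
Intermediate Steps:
Y(O) = 9 + O² (Y(O) = O² + 9 = 9 + O²)
-485/(-1718) + Y(55)/145 = -485/(-1718) + (9 + 55²)/145 = -485*(-1/1718) + (9 + 3025)*(1/145) = 485/1718 + 3034*(1/145) = 485/1718 + 3034/145 = 5282737/249110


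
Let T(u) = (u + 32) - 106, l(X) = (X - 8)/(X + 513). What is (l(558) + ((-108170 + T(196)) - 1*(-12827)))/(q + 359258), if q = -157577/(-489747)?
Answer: -16648319287109/62812609653171 ≈ -0.26505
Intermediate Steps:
l(X) = (-8 + X)/(513 + X)
T(u) = -74 + u (T(u) = (32 + u) - 106 = -74 + u)
q = 157577/489747 (q = -157577*(-1/489747) = 157577/489747 ≈ 0.32175)
(l(558) + ((-108170 + T(196)) - 1*(-12827)))/(q + 359258) = ((-8 + 558)/(513 + 558) + ((-108170 + (-74 + 196)) - 1*(-12827)))/(157577/489747 + 359258) = (550/1071 + ((-108170 + 122) + 12827))/(175945685303/489747) = ((1/1071)*550 + (-108048 + 12827))*(489747/175945685303) = (550/1071 - 95221)*(489747/175945685303) = -101981141/1071*489747/175945685303 = -16648319287109/62812609653171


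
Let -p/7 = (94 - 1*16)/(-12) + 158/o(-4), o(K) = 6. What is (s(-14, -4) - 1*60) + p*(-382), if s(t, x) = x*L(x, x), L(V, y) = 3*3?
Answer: 158815/3 ≈ 52938.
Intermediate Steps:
L(V, y) = 9
p = -833/6 (p = -7*((94 - 1*16)/(-12) + 158/6) = -7*((94 - 16)*(-1/12) + 158*(⅙)) = -7*(78*(-1/12) + 79/3) = -7*(-13/2 + 79/3) = -7*119/6 = -833/6 ≈ -138.83)
s(t, x) = 9*x (s(t, x) = x*9 = 9*x)
(s(-14, -4) - 1*60) + p*(-382) = (9*(-4) - 1*60) - 833/6*(-382) = (-36 - 60) + 159103/3 = -96 + 159103/3 = 158815/3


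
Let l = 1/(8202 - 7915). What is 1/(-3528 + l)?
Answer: -287/1012535 ≈ -0.00028345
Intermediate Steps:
l = 1/287 ≈ 0.0034843
1/(-3528 + l) = 1/(-3528 + 1/287) = 1/(-1012535/287) = -287/1012535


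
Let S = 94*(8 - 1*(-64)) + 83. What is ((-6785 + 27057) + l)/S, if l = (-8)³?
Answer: 1520/527 ≈ 2.8843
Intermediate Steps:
S = 6851 (S = 94*(8 + 64) + 83 = 94*72 + 83 = 6768 + 83 = 6851)
l = -512
((-6785 + 27057) + l)/S = ((-6785 + 27057) - 512)/6851 = (20272 - 512)*(1/6851) = 19760*(1/6851) = 1520/527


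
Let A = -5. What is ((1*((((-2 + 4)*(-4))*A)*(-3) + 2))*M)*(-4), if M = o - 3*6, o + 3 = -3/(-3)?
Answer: -9440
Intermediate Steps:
o = -2 (o = -3 - 3/(-3) = -3 - 3*(-⅓) = -3 + 1 = -2)
M = -20 (M = -2 - 3*6 = -2 - 18 = -20)
((1*((((-2 + 4)*(-4))*A)*(-3) + 2))*M)*(-4) = ((1*((((-2 + 4)*(-4))*(-5))*(-3) + 2))*(-20))*(-4) = ((1*(((2*(-4))*(-5))*(-3) + 2))*(-20))*(-4) = ((1*(-8*(-5)*(-3) + 2))*(-20))*(-4) = ((1*(40*(-3) + 2))*(-20))*(-4) = ((1*(-120 + 2))*(-20))*(-4) = ((1*(-118))*(-20))*(-4) = -118*(-20)*(-4) = 2360*(-4) = -9440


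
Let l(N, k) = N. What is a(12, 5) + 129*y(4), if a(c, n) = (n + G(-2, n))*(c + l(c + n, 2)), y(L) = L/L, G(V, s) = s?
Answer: 419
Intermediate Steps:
y(L) = 1
a(c, n) = 2*n*(n + 2*c) (a(c, n) = (n + n)*(c + (c + n)) = (2*n)*(n + 2*c) = 2*n*(n + 2*c))
a(12, 5) + 129*y(4) = 2*5*(5 + 2*12) + 129*1 = 2*5*(5 + 24) + 129 = 2*5*29 + 129 = 290 + 129 = 419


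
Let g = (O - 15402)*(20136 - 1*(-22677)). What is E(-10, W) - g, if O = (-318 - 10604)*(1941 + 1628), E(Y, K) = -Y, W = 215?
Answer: 1669536604270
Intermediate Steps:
O = -38980618 (O = -10922*3569 = -38980618)
g = -1669536604260 (g = (-38980618 - 15402)*(20136 - 1*(-22677)) = -38996020*(20136 + 22677) = -38996020*42813 = -1669536604260)
E(-10, W) - g = -1*(-10) - 1*(-1669536604260) = 10 + 1669536604260 = 1669536604270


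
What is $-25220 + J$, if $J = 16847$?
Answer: $-8373$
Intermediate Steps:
$-25220 + J = -25220 + 16847 = -8373$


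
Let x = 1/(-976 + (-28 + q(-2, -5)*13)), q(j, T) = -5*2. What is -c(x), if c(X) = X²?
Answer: -1/1285956 ≈ -7.7763e-7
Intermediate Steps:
q(j, T) = -10
x = -1/1134 (x = 1/(-976 + (-28 - 10*13)) = 1/(-976 + (-28 - 130)) = 1/(-976 - 158) = 1/(-1134) = -1/1134 ≈ -0.00088183)
-c(x) = -(-1/1134)² = -1*1/1285956 = -1/1285956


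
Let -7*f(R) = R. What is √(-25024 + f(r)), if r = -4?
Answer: 2*I*√306537/7 ≈ 158.19*I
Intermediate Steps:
f(R) = -R/7
√(-25024 + f(r)) = √(-25024 - ⅐*(-4)) = √(-25024 + 4/7) = √(-175164/7) = 2*I*√306537/7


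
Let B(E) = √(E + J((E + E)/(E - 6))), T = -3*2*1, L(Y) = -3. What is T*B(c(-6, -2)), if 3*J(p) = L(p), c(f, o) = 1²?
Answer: 0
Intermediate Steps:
c(f, o) = 1
J(p) = -1 (J(p) = (⅓)*(-3) = -1)
T = -6 (T = -6*1 = -6)
B(E) = √(-1 + E) (B(E) = √(E - 1) = √(-1 + E))
T*B(c(-6, -2)) = -6*√(-1 + 1) = -6*√0 = -6*0 = 0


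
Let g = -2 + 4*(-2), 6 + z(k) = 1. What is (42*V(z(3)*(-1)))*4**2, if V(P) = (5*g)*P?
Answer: -168000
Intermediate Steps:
z(k) = -5 (z(k) = -6 + 1 = -5)
g = -10 (g = -2 - 8 = -10)
V(P) = -50*P (V(P) = (5*(-10))*P = -50*P)
(42*V(z(3)*(-1)))*4**2 = (42*(-(-250)*(-1)))*4**2 = (42*(-50*5))*16 = (42*(-250))*16 = -10500*16 = -168000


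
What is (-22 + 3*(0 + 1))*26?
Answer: -494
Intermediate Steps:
(-22 + 3*(0 + 1))*26 = (-22 + 3*1)*26 = (-22 + 3)*26 = -19*26 = -494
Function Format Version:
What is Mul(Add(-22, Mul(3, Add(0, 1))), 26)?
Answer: -494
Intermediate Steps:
Mul(Add(-22, Mul(3, Add(0, 1))), 26) = Mul(Add(-22, Mul(3, 1)), 26) = Mul(Add(-22, 3), 26) = Mul(-19, 26) = -494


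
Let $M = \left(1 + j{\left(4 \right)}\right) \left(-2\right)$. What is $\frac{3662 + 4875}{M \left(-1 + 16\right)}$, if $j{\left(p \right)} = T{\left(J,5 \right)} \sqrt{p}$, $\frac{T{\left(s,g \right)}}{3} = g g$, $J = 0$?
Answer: $- \frac{8537}{4530} \approx -1.8845$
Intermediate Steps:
$T{\left(s,g \right)} = 3 g^{2}$ ($T{\left(s,g \right)} = 3 g g = 3 g^{2}$)
$j{\left(p \right)} = 75 \sqrt{p}$ ($j{\left(p \right)} = 3 \cdot 5^{2} \sqrt{p} = 3 \cdot 25 \sqrt{p} = 75 \sqrt{p}$)
$M = -302$ ($M = \left(1 + 75 \sqrt{4}\right) \left(-2\right) = \left(1 + 75 \cdot 2\right) \left(-2\right) = \left(1 + 150\right) \left(-2\right) = 151 \left(-2\right) = -302$)
$\frac{3662 + 4875}{M \left(-1 + 16\right)} = \frac{3662 + 4875}{\left(-302\right) \left(-1 + 16\right)} = \frac{8537}{\left(-302\right) 15} = \frac{8537}{-4530} = 8537 \left(- \frac{1}{4530}\right) = - \frac{8537}{4530}$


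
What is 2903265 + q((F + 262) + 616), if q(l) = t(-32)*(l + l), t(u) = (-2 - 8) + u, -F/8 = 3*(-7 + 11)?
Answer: 2837577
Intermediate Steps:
F = -96 (F = -24*(-7 + 11) = -24*4 = -8*12 = -96)
t(u) = -10 + u
q(l) = -84*l (q(l) = (-10 - 32)*(l + l) = -84*l)
2903265 + q((F + 262) + 616) = 2903265 - 84*((-96 + 262) + 616) = 2903265 - 84*(166 + 616) = 2903265 - 84*782 = 2903265 - 65688 = 2837577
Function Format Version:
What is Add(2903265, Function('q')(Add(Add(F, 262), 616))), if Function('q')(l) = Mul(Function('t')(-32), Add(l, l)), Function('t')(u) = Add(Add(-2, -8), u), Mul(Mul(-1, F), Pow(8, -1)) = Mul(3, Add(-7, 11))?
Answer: 2837577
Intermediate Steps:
F = -96 (F = Mul(-8, Mul(3, Add(-7, 11))) = Mul(-8, Mul(3, 4)) = Mul(-8, 12) = -96)
Function('t')(u) = Add(-10, u)
Function('q')(l) = Mul(-84, l) (Function('q')(l) = Mul(Add(-10, -32), Add(l, l)) = Mul(-42, Mul(2, l)) = Mul(-84, l))
Add(2903265, Function('q')(Add(Add(F, 262), 616))) = Add(2903265, Mul(-84, Add(Add(-96, 262), 616))) = Add(2903265, Mul(-84, Add(166, 616))) = Add(2903265, Mul(-84, 782)) = Add(2903265, -65688) = 2837577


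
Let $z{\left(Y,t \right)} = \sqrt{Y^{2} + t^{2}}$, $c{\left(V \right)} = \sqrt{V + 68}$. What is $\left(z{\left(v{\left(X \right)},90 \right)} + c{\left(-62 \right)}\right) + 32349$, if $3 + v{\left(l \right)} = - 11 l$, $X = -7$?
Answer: $32349 + \sqrt{6} + 2 \sqrt{3394} \approx 32468.0$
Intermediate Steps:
$c{\left(V \right)} = \sqrt{68 + V}$
$v{\left(l \right)} = -3 - 11 l$
$\left(z{\left(v{\left(X \right)},90 \right)} + c{\left(-62 \right)}\right) + 32349 = \left(\sqrt{\left(-3 - -77\right)^{2} + 90^{2}} + \sqrt{68 - 62}\right) + 32349 = \left(\sqrt{\left(-3 + 77\right)^{2} + 8100} + \sqrt{6}\right) + 32349 = \left(\sqrt{74^{2} + 8100} + \sqrt{6}\right) + 32349 = \left(\sqrt{5476 + 8100} + \sqrt{6}\right) + 32349 = \left(\sqrt{13576} + \sqrt{6}\right) + 32349 = \left(2 \sqrt{3394} + \sqrt{6}\right) + 32349 = \left(\sqrt{6} + 2 \sqrt{3394}\right) + 32349 = 32349 + \sqrt{6} + 2 \sqrt{3394}$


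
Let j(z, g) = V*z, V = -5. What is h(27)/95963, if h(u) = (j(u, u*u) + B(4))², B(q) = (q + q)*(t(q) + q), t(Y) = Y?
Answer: 5041/95963 ≈ 0.052531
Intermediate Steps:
j(z, g) = -5*z
B(q) = 4*q² (B(q) = (q + q)*(q + q) = (2*q)*(2*q) = 4*q²)
h(u) = (64 - 5*u)² (h(u) = (-5*u + 4*4²)² = (-5*u + 4*16)² = (-5*u + 64)² = (64 - 5*u)²)
h(27)/95963 = (-64 + 5*27)²/95963 = (-64 + 135)²*(1/95963) = 71²*(1/95963) = 5041*(1/95963) = 5041/95963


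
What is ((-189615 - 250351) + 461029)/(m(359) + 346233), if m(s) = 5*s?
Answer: 21063/348028 ≈ 0.060521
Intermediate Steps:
((-189615 - 250351) + 461029)/(m(359) + 346233) = ((-189615 - 250351) + 461029)/(5*359 + 346233) = (-439966 + 461029)/(1795 + 346233) = 21063/348028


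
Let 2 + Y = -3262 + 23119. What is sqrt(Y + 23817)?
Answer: 2*sqrt(10918) ≈ 208.98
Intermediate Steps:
Y = 19855 (Y = -2 + (-3262 + 23119) = -2 + 19857 = 19855)
sqrt(Y + 23817) = sqrt(19855 + 23817) = sqrt(43672) = 2*sqrt(10918)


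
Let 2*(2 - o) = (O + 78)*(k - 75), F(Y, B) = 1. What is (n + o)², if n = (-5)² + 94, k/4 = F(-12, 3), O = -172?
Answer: 10342656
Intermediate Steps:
k = 4 (k = 4*1 = 4)
n = 119 (n = 25 + 94 = 119)
o = -3335 (o = 2 - (-172 + 78)*(4 - 75)/2 = 2 - (-47)*(-71) = 2 - ½*6674 = 2 - 3337 = -3335)
(n + o)² = (119 - 3335)² = (-3216)² = 10342656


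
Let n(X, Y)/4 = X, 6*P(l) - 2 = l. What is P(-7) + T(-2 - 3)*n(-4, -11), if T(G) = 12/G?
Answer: 1127/30 ≈ 37.567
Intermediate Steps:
P(l) = 1/3 + l/6
n(X, Y) = 4*X
P(-7) + T(-2 - 3)*n(-4, -11) = (1/3 + (1/6)*(-7)) + (12/(-2 - 3))*(4*(-4)) = (1/3 - 7/6) + (12/(-5))*(-16) = -5/6 + (12*(-1/5))*(-16) = -5/6 - 12/5*(-16) = -5/6 + 192/5 = 1127/30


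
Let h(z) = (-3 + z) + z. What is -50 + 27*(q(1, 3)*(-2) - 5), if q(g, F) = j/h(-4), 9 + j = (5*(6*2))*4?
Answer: 949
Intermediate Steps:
h(z) = -3 + 2*z
j = 231 (j = -9 + (5*(6*2))*4 = -9 + (5*12)*4 = -9 + 60*4 = -9 + 240 = 231)
q(g, F) = -21 (q(g, F) = 231/(-3 + 2*(-4)) = 231/(-3 - 8) = 231/(-11) = 231*(-1/11) = -21)
-50 + 27*(q(1, 3)*(-2) - 5) = -50 + 27*(-21*(-2) - 5) = -50 + 27*(42 - 5) = -50 + 27*37 = -50 + 999 = 949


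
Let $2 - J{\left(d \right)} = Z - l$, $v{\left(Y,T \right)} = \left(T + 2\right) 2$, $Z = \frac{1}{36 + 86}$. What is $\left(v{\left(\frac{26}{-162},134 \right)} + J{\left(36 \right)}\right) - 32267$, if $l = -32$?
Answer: $- \frac{3907051}{122} \approx -32025.0$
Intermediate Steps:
$Z = \frac{1}{122} \approx 0.0081967$
$v{\left(Y,T \right)} = 4 + 2 T$ ($v{\left(Y,T \right)} = \left(2 + T\right) 2 = 4 + 2 T$)
$J{\left(d \right)} = - \frac{3661}{122}$ ($J{\left(d \right)} = 2 - \left(\frac{1}{122} - -32\right) = 2 - \left(\frac{1}{122} + 32\right) = 2 - \frac{3905}{122} = - \frac{3661}{122}$)
$\left(v{\left(\frac{26}{-162},134 \right)} + J{\left(36 \right)}\right) - 32267 = \left(\left(4 + 2 \cdot 134\right) - \frac{3661}{122}\right) - 32267 = \left(\left(4 + 268\right) - \frac{3661}{122}\right) - 32267 = \left(272 - \frac{3661}{122}\right) - 32267 = \frac{29523}{122} - 32267 = - \frac{3907051}{122}$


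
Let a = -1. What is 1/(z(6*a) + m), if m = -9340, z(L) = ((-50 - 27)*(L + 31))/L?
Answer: -6/54115 ≈ -0.00011088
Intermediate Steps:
z(L) = (-2387 - 77*L)/L (z(L) = (-77*(31 + L))/L = (-2387 - 77*L)/L)
1/(z(6*a) + m) = 1/((-77 - 2387/(6*(-1))) - 9340) = 1/((-77 - 2387/(-6)) - 9340) = 1/((-77 - 2387*(-⅙)) - 9340) = 1/((-77 + 2387/6) - 9340) = 1/(1925/6 - 9340) = 1/(-54115/6) = -6/54115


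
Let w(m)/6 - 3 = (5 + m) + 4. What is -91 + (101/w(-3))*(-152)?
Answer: -10133/27 ≈ -375.30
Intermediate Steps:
w(m) = 72 + 6*m (w(m) = 18 + 6*((5 + m) + 4) = 18 + 6*(9 + m) = 18 + (54 + 6*m) = 72 + 6*m)
-91 + (101/w(-3))*(-152) = -91 + (101/(72 + 6*(-3)))*(-152) = -91 + (101/(72 - 18))*(-152) = -91 + (101/54)*(-152) = -91 - 7676/27 = -10133/27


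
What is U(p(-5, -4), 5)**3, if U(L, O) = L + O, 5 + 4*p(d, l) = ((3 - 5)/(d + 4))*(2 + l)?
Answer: 1331/64 ≈ 20.797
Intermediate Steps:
p(d, l) = -5/4 - (2 + l)/(2*(4 + d)) (p(d, l) = -5/4 + (((3 - 5)/(d + 4))*(2 + l))/4 = -5/4 + ((-2/(4 + d))*(2 + l))/4 = -5/4 + (-2*(2 + l)/(4 + d))/4 = -5/4 - (2 + l)/(2*(4 + d)))
U(p(-5, -4), 5)**3 = ((-24 - 5*(-5) - 2*(-4))/(4*(4 - 5)) + 5)**3 = ((1/4)*(-24 + 25 + 8)/(-1) + 5)**3 = ((1/4)*(-1)*9 + 5)**3 = (-9/4 + 5)**3 = (11/4)**3 = 1331/64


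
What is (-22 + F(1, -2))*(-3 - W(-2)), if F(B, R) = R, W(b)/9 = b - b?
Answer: 72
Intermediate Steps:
W(b) = 0 (W(b) = 9*(b - b) = 9*0 = 0)
(-22 + F(1, -2))*(-3 - W(-2)) = (-22 - 2)*(-3 - 1*0) = -24*(-3 + 0) = -24*(-3) = 72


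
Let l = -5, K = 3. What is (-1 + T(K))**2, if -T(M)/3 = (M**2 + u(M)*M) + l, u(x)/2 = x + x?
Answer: 14641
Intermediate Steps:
u(x) = 4*x (u(x) = 2*(x + x) = 2*(2*x) = 4*x)
T(M) = 15 - 15*M**2 (T(M) = -3*((M**2 + (4*M)*M) - 5) = -3*((M**2 + 4*M**2) - 5) = -3*(5*M**2 - 5) = -3*(-5 + 5*M**2) = 15 - 15*M**2)
(-1 + T(K))**2 = (-1 + (15 - 15*3**2))**2 = (-1 + (15 - 15*9))**2 = (-1 + (15 - 135))**2 = (-1 - 120)**2 = (-121)**2 = 14641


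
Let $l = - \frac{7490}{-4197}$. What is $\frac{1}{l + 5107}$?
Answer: $\frac{4197}{21441569} \approx 0.00019574$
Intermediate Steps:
$l = \frac{7490}{4197}$ ($l = \left(-7490\right) \left(- \frac{1}{4197}\right) = \frac{7490}{4197} \approx 1.7846$)
$\frac{1}{l + 5107} = \frac{1}{\frac{7490}{4197} + 5107} = \frac{1}{\frac{21441569}{4197}} = \frac{4197}{21441569}$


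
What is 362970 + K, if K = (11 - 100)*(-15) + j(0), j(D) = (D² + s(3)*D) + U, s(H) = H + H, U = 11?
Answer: 364316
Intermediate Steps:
s(H) = 2*H
j(D) = 11 + D² + 6*D (j(D) = (D² + (2*3)*D) + 11 = (D² + 6*D) + 11 = 11 + D² + 6*D)
K = 1346 (K = (11 - 100)*(-15) + (11 + 0² + 6*0) = -89*(-15) + (11 + 0 + 0) = 1335 + 11 = 1346)
362970 + K = 362970 + 1346 = 364316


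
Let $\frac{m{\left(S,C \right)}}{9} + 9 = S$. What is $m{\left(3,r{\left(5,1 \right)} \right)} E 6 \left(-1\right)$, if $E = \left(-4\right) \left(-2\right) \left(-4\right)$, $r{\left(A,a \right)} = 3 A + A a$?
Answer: $-10368$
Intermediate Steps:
$m{\left(S,C \right)} = -81 + 9 S$
$E = -32$ ($E = 8 \left(-4\right) = -32$)
$m{\left(3,r{\left(5,1 \right)} \right)} E 6 \left(-1\right) = \left(-81 + 9 \cdot 3\right) \left(-32\right) 6 \left(-1\right) = \left(-81 + 27\right) \left(\left(-192\right) \left(-1\right)\right) = \left(-54\right) 192 = -10368$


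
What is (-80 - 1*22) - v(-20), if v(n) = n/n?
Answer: -103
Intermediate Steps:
v(n) = 1
(-80 - 1*22) - v(-20) = (-80 - 1*22) - 1*1 = (-80 - 22) - 1 = -102 - 1 = -103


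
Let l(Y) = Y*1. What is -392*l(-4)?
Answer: 1568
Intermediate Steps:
l(Y) = Y
-392*l(-4) = -392*(-4) = 1568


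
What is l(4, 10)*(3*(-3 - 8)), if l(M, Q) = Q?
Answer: -330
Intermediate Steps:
l(4, 10)*(3*(-3 - 8)) = 10*(3*(-3 - 8)) = 10*(3*(-11)) = 10*(-33) = -330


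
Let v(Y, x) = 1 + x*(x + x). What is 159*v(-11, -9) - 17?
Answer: 25900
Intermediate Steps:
v(Y, x) = 1 + 2*x² (v(Y, x) = 1 + x*(2*x) = 1 + 2*x²)
159*v(-11, -9) - 17 = 159*(1 + 2*(-9)²) - 17 = 159*(1 + 2*81) - 17 = 159*(1 + 162) - 17 = 159*163 - 17 = 25917 - 17 = 25900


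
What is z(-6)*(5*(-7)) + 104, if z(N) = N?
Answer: 314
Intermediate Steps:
z(-6)*(5*(-7)) + 104 = -30*(-7) + 104 = -6*(-35) + 104 = 210 + 104 = 314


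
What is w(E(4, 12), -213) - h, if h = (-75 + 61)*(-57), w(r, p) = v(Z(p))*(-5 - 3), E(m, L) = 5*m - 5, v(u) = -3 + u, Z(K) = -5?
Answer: -734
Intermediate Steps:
E(m, L) = -5 + 5*m
w(r, p) = 64 (w(r, p) = (-3 - 5)*(-5 - 3) = -8*(-8) = 64)
h = 798 (h = -14*(-57) = 798)
w(E(4, 12), -213) - h = 64 - 1*798 = 64 - 798 = -734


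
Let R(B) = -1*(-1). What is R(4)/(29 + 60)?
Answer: 1/89 ≈ 0.011236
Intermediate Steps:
R(B) = 1
R(4)/(29 + 60) = 1/(29 + 60) = 1/89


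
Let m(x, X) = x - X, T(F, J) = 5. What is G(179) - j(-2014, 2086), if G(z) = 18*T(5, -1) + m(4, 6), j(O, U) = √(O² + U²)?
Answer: 88 - 2*√2101898 ≈ -2811.6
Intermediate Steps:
G(z) = 88 (G(z) = 18*5 + (4 - 1*6) = 90 + (4 - 6) = 90 - 2 = 88)
G(179) - j(-2014, 2086) = 88 - √((-2014)² + 2086²) = 88 - √(4056196 + 4351396) = 88 - √8407592 = 88 - 2*√2101898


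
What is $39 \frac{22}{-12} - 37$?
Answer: $- \frac{217}{2} \approx -108.5$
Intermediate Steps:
$39 \frac{22}{-12} - 37 = 39 \cdot 22 \left(- \frac{1}{12}\right) - 37 = 39 \left(- \frac{11}{6}\right) - 37 = - \frac{143}{2} - 37 = - \frac{217}{2}$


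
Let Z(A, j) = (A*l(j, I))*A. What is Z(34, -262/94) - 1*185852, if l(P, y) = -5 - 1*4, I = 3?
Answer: -196256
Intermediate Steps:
l(P, y) = -9 (l(P, y) = -5 - 4 = -9)
Z(A, j) = -9*A² (Z(A, j) = (A*(-9))*A = (-9*A)*A = -9*A²)
Z(34, -262/94) - 1*185852 = -9*34² - 1*185852 = -9*1156 - 185852 = -10404 - 185852 = -196256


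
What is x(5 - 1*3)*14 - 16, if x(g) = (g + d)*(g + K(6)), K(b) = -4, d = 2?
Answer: -128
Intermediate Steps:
x(g) = (-4 + g)*(2 + g) (x(g) = (g + 2)*(g - 4) = (2 + g)*(-4 + g) = (-4 + g)*(2 + g))
x(5 - 1*3)*14 - 16 = (-8 + (5 - 1*3)² - 2*(5 - 1*3))*14 - 16 = (-8 + (5 - 3)² - 2*(5 - 3))*14 - 16 = (-8 + 2² - 2*2)*14 - 16 = (-8 + 4 - 4)*14 - 16 = -8*14 - 16 = -112 - 16 = -128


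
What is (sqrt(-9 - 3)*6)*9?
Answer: 108*I*sqrt(3) ≈ 187.06*I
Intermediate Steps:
(sqrt(-9 - 3)*6)*9 = (sqrt(-12)*6)*9 = ((2*I*sqrt(3))*6)*9 = (12*I*sqrt(3))*9 = 108*I*sqrt(3)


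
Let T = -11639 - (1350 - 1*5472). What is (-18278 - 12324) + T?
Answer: -38119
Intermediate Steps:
T = -7517 (T = -11639 - (1350 - 5472) = -11639 - 1*(-4122) = -11639 + 4122 = -7517)
(-18278 - 12324) + T = (-18278 - 12324) - 7517 = -30602 - 7517 = -38119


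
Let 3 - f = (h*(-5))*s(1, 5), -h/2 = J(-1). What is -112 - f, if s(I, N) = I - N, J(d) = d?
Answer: -75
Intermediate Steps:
h = 2 (h = -2*(-1) = 2)
f = -37 (f = 3 - 2*(-5)*(1 - 1*5) = 3 - (-10)*(1 - 5) = 3 - (-10)*(-4) = 3 - 1*40 = 3 - 40 = -37)
-112 - f = -112 - 1*(-37) = -112 + 37 = -75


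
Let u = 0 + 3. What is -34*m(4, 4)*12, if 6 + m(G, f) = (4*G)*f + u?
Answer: -24888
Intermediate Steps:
u = 3
m(G, f) = -3 + 4*G*f (m(G, f) = -6 + ((4*G)*f + 3) = -6 + (4*G*f + 3) = -6 + (3 + 4*G*f) = -3 + 4*G*f)
-34*m(4, 4)*12 = -34*(-3 + 4*4*4)*12 = -34*(-3 + 64)*12 = -34*61*12 = -2074*12 = -24888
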